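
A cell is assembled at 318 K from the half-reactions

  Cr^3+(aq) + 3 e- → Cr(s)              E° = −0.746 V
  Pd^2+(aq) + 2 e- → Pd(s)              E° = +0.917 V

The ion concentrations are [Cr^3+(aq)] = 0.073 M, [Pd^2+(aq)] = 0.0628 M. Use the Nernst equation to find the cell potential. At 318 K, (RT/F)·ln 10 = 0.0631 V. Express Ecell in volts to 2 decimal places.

Pd²⁺/Pd is reduced (cathode, E° = +0.917 V) and Cr³⁺/Cr is oxidized (anode).
E°cell = E°cat − E°an = +0.917 − (−0.746) = +1.663 V; n = 6.
The balanced reaction is 3 Pd^2+(aq) + 2 Cr(s) → 3 Pd(s) + 2 Cr^3+(aq), so Q = [Cr^3+(aq)]^2 / [Pd^2+(aq)]^3 = 21.5 and log Q = 1.333.
By the Nernst equation, E = +1.663 − (0.0631/6)·(1.333) = +1.65 V.

+1.65 V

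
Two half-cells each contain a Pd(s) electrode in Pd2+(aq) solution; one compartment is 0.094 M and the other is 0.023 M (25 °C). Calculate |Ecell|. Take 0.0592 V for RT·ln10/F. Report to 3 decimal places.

For a concentration cell E°cell = 0, since both electrodes use the same couple.
The compartment with the higher Pd2+(aq) concentration (0.094 M) acts as the cathode; ions are reduced there and produced at the dilute (0.023 M) anode.
With n = 2, Ecell = −(0.0592/2)·log([dilute]/[conc]) = −(0.0592/2)·log(0.023/0.094) = +0.018 V.

0.018 V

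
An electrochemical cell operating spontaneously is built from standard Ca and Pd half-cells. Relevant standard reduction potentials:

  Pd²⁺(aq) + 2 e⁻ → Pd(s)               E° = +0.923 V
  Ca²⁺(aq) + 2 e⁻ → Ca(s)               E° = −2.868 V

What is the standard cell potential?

The Pd²⁺/Pd couple has the higher E°, so Pd ion is reduced (cathode) and Ca is oxidized (anode).
E°cell = E°(cathode) − E°(anode) = +0.923 − (−2.868) = +3.791 V.

+3.791 V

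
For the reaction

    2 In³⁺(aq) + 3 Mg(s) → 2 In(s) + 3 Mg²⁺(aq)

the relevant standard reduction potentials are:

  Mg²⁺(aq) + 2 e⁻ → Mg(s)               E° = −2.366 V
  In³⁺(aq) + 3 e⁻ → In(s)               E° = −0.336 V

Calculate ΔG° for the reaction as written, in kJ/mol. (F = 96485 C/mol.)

In the reaction as written In³⁺(aq) is reduced, so the In³⁺/In couple is the cathode and Mg²⁺/Mg is the anode.
E°cell = −0.336 − (−2.366) = +2.030 V; balancing electrons gives n = 6.
ΔG° = −nFE°cell = −(6)(96485)(+2.030) J/mol = −1175 kJ/mol.

−1175 kJ/mol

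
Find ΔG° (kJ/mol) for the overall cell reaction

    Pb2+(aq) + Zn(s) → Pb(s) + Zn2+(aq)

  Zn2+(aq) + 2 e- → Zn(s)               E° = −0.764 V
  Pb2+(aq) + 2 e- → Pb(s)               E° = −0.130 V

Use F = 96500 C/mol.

In the reaction as written Pb2+(aq) is reduced, so the Pb²⁺/Pb couple is the cathode and Zn²⁺/Zn is the anode.
E°cell = −0.130 − (−0.764) = +0.634 V; balancing electrons gives n = 2.
ΔG° = −nFE°cell = −(2)(96500)(+0.634) J/mol = −122 kJ/mol.

−122 kJ/mol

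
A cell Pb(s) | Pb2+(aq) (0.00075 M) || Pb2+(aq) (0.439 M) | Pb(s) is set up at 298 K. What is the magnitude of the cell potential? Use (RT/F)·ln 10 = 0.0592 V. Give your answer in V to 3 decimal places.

For a concentration cell E°cell = 0, since both electrodes use the same couple.
The compartment with the higher Pb2+(aq) concentration (0.439 M) acts as the cathode; ions are reduced there and produced at the dilute (0.00075 M) anode.
With n = 2, Ecell = −(0.0592/2)·log([dilute]/[conc]) = −(0.0592/2)·log(0.00075/0.439) = +0.082 V.

0.082 V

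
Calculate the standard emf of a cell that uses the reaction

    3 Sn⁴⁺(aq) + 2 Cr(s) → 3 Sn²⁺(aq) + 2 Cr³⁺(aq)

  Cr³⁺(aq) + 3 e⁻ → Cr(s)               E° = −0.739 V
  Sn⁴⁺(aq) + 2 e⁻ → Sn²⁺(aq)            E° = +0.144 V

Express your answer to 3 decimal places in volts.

Sn⁴⁺(aq) gains electrons, so the Sn⁴⁺/Sn²⁺ couple is the cathode; the Cr³⁺/Cr couple is the anode.
E°cell = E°(cathode) − E°(anode) = +0.144 − (−0.739) = +0.883 V.

+0.883 V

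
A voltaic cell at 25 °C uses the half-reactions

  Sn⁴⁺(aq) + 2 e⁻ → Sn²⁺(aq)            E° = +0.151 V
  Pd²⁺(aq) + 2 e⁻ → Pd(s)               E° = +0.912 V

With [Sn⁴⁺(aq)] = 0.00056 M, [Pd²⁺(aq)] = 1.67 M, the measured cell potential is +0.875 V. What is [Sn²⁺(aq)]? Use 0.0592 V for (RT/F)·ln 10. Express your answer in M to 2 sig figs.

The Pd²⁺/Pd couple has the larger reduction potential, so it is the cathode: E°cell = +0.912 − (+0.151) = +0.761 V and n = 2.
From the Nernst equation, log Q = n(E° − E)/0.0592 = 2·(+0.761 − (+0.875))/0.0592 = −3.851.
The balanced reaction is Pd²⁺(aq) + Sn²⁺(aq) → Pd(s) + Sn⁴⁺(aq), so Q = [Sn⁴⁺(aq)] / ([Pd²⁺(aq)]·[Sn²⁺(aq)]).
Isolating [Sn²⁺(aq)] in Q = 10^{−3.851} yields log [Sn²⁺(aq)] = 0.376, i.e. 2.4 M.

2.4 M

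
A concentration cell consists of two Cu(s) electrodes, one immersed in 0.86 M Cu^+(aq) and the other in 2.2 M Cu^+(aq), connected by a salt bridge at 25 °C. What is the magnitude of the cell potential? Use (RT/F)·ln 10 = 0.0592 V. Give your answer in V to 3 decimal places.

0.024 V

For a concentration cell E°cell = 0, since both electrodes use the same couple.
The compartment with the higher Cu^+(aq) concentration (2.2 M) acts as the cathode; ions are reduced there and produced at the dilute (0.86 M) anode.
With n = 1, Ecell = −(0.0592/1)·log([dilute]/[conc]) = −(0.0592/1)·log(0.86/2.2) = +0.024 V.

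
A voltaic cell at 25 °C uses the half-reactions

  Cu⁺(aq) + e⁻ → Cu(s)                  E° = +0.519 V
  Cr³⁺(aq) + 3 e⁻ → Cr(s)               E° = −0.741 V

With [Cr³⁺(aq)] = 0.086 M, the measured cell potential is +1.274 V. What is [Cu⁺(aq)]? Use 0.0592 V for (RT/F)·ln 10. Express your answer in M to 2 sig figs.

With Cu⁺/Cu at the cathode and Cr³⁺/Cr at the anode, E°cell = +0.519 − (−0.741) = +1.260 V (n = 3).
Rearranging E = E° − (0.0592/n)·log Q gives log Q = 3(+1.260 − (+1.274))/0.0592 = −0.709.
For 3 Cu⁺(aq) + Cr(s) → 3 Cu(s) + Cr³⁺(aq), the reaction quotient is Q = [Cr³⁺(aq)] / [Cu⁺(aq)]^3.
Substituting the known concentrations and solving, log [Cu⁺(aq)] = −0.119 and [Cu⁺(aq)] = 0.76 M.

0.76 M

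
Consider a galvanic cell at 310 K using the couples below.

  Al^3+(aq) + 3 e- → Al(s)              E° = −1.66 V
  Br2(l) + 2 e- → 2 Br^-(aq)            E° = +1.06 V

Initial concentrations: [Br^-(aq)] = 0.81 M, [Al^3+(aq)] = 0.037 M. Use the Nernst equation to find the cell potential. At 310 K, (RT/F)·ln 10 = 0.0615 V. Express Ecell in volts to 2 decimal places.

+2.75 V

Since E°(Br₂/Br⁻) > E°(Al³⁺/Al), Br₂/Br⁻ serves as the cathode.
E°cell = E°cat − E°an = +1.06 − (−1.66) = +2.72 V; n = 6.
The balanced reaction is 3 Br2(l) + 2 Al(s) → 6 Br^-(aq) + 2 Al^3+(aq), so Q = [Br^-(aq)]^6·[Al^3+(aq)]^2 = 0.000387 and log Q = −3.413.
By the Nernst equation, E = +2.72 − (0.0615/6)·(−3.413) = +2.75 V.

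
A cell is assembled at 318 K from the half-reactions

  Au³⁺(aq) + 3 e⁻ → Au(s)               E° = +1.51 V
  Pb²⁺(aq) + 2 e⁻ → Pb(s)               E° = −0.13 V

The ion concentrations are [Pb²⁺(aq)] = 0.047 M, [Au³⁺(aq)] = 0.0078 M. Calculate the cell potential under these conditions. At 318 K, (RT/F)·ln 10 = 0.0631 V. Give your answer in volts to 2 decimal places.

+1.64 V

Au³⁺/Au is reduced (cathode, E° = +1.51 V) and Pb²⁺/Pb is oxidized (anode).
The standard potential is +1.51 − (−0.13) = +1.64 V and the balanced reaction transfers n = 6 electrons.
Balancing gives 2 Au³⁺(aq) + 3 Pb(s) → 2 Au(s) + 3 Pb²⁺(aq); hence Q = [Pb²⁺(aq)]^3 / [Au³⁺(aq)]^2 = 1.71 (log Q = 0.232).
By the Nernst equation, E = +1.64 − (0.0631/6)·(0.232) = +1.64 V.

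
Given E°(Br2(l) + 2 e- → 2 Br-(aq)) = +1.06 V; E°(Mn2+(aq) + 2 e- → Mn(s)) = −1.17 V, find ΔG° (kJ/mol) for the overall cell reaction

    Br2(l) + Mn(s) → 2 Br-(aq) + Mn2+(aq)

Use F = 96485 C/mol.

−430 kJ/mol

In the reaction as written Br2(l) is reduced, so the Br₂/Br⁻ couple is the cathode and Mn²⁺/Mn is the anode.
E°cell = +1.06 − (−1.17) = +2.23 V; balancing electrons gives n = 2.
ΔG° = −nFE°cell = −(2)(96485)(+2.23) J/mol = −430 kJ/mol.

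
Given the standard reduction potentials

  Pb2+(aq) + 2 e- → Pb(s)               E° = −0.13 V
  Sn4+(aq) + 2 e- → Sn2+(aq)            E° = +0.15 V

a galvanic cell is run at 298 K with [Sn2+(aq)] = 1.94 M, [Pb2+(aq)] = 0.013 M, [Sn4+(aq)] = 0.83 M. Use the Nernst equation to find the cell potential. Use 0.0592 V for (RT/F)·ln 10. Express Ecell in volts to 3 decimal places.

The Sn⁴⁺/Sn²⁺ couple has the more positive E°, so it is the cathode; Pb²⁺/Pb is the anode.
E°cell = +0.15 − (−0.13) = +0.28 V, with n = 2 electrons transferred.
For the overall reaction Sn4+(aq) + Pb(s) → Sn2+(aq) + Pb2+(aq), Q = ([Sn2+(aq)]·[Pb2+(aq)]) / [Sn4+(aq)] = 0.0304, giving log Q = −1.517.
Applying E = E° − (RT ln10/nF)·log Q gives +0.28 − (0.0592/2)(−1.517) = +0.325 V.

+0.325 V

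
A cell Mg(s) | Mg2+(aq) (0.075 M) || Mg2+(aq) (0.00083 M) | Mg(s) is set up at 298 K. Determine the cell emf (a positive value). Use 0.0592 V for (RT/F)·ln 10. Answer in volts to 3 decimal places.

0.058 V

For a concentration cell E°cell = 0, since both electrodes use the same couple.
The compartment with the higher Mg2+(aq) concentration (0.075 M) acts as the cathode; ions are reduced there and produced at the dilute (0.00083 M) anode.
With n = 2, Ecell = −(0.0592/2)·log([dilute]/[conc]) = −(0.0592/2)·log(0.00083/0.075) = +0.058 V.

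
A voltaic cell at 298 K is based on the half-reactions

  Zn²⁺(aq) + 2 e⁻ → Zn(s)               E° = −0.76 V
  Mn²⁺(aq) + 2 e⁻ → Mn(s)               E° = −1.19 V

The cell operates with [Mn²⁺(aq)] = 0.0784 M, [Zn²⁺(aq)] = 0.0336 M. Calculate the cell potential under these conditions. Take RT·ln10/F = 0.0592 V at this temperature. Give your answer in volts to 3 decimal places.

The Zn²⁺/Zn couple has the more positive E°, so it is the cathode; Mn²⁺/Mn is the anode.
E°cell = E°cat − E°an = −0.76 − (−1.19) = +0.43 V; n = 2.
For the overall reaction Zn²⁺(aq) + Mn(s) → Zn(s) + Mn²⁺(aq), Q = [Mn²⁺(aq)] / [Zn²⁺(aq)] = 2.33, giving log Q = 0.368.
E = E° − (0.0592/n)·log Q = +0.43 − (0.0592/2)(0.368) = +0.419 V.

+0.419 V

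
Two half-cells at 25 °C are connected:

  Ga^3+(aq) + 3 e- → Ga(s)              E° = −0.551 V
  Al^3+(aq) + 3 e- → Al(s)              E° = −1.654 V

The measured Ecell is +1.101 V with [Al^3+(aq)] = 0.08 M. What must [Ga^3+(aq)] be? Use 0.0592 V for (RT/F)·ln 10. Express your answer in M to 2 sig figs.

Ga³⁺/Ga is the cathode (higher E°); E°cell = −0.551 − (−1.654) = +1.103 V with n = 3.
Rearranging E = E° − (0.0592/n)·log Q gives log Q = 3(+1.103 − (+1.101))/0.0592 = 0.101.
Balancing electrons gives Ga^3+(aq) + Al(s) → Ga(s) + Al^3+(aq); thus Q = [Al^3+(aq)] / [Ga^3+(aq)].
Isolating [Ga^3+(aq)] in Q = 10^{0.101} yields log [Ga^3+(aq)] = −1.198, i.e. 0.063 M.

0.063 M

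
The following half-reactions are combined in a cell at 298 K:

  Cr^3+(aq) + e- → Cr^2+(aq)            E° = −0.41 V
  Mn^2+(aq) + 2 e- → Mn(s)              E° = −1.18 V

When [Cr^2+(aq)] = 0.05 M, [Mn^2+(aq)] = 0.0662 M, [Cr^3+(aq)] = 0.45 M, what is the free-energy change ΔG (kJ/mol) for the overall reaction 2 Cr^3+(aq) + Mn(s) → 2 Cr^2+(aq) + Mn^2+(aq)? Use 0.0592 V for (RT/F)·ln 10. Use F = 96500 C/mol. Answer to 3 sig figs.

−166 kJ/mol

E°cell = −0.41 − (−1.18) = +0.77 V; the balanced reaction transfers n = 2 electrons.
Here Q = ([Cr^2+(aq)]^2·[Mn^2+(aq)]) / [Cr^3+(aq)]^2 = 0.000817 (log Q = −3.088), giving E = +0.77 − (0.0592/2)·(−3.088) = +0.8614 V.
Finally ΔG = −nFE = −(2)(96500 C/mol)(+0.8614 V) = −166 kJ/mol.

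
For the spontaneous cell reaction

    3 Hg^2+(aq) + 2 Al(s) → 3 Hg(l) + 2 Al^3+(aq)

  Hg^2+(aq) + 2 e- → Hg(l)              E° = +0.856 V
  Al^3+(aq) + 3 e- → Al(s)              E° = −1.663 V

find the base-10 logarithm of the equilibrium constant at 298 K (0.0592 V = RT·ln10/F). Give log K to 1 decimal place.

log K = 255.3

The Hg²⁺/Hg couple is reduced (cathode); E°cell = +0.856 − (−1.663) = +2.519 V with n = 6.
At equilibrium E = 0, so log K = nE°cell / 0.0592 = (6)(+2.519) / 0.0592 = 255.3.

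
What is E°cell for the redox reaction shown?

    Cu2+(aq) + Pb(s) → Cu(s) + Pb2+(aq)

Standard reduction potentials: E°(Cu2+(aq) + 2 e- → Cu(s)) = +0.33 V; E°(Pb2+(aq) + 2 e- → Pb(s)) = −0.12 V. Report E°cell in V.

Cu2+(aq) gains electrons, so the Cu²⁺/Cu couple is the cathode; the Pb²⁺/Pb couple is the anode.
E°cell = E°(cathode) − E°(anode) = +0.33 − (−0.12) = +0.45 V.

+0.45 V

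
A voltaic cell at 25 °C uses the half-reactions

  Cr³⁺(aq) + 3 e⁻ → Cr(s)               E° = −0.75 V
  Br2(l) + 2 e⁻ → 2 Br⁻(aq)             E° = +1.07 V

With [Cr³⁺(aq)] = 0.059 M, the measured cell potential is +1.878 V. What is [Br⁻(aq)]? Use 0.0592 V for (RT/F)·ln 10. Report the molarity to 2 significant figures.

With Br₂/Br⁻ at the cathode and Cr³⁺/Cr at the anode, E°cell = +1.07 − (−0.75) = +1.82 V (n = 6).
Rearranging E = E° − (0.0592/n)·log Q gives log Q = 6(+1.82 − (+1.878))/0.0592 = −5.878.
The balanced reaction is 3 Br2(l) + 2 Cr(s) → 6 Br⁻(aq) + 2 Cr³⁺(aq), so Q = [Br⁻(aq)]^6·[Cr³⁺(aq)]^2.
Substituting the known concentrations and solving, log [Br⁻(aq)] = −0.570 and [Br⁻(aq)] = 0.27 M.

0.27 M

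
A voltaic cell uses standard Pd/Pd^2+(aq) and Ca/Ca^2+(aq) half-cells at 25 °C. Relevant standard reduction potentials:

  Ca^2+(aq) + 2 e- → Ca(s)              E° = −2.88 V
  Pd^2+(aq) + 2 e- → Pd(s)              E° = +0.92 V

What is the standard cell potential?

+3.80 V

Of the two couples in this cell, the one with the more positive reduction potential is reduced at the cathode: here that is Pd²⁺/Pd (+0.92 V); Ca²⁺/Ca (−2.88 V) is the anode.
E°cell = E°(cathode) − E°(anode) = +0.92 − (−2.88) = +3.80 V.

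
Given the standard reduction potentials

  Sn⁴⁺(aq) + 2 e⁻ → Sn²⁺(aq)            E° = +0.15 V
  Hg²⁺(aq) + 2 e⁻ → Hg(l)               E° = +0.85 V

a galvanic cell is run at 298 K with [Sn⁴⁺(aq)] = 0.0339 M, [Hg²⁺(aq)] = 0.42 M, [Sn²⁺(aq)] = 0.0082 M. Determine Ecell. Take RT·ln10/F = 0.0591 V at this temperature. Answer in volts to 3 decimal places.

The Hg²⁺/Hg couple has the more positive E°, so it is the cathode; Sn⁴⁺/Sn²⁺ is the anode.
E°cell = E°cat − E°an = +0.85 − (+0.15) = +0.70 V; n = 2.
For the overall reaction Hg²⁺(aq) + Sn²⁺(aq) → Hg(l) + Sn⁴⁺(aq), Q = [Sn⁴⁺(aq)] / ([Hg²⁺(aq)]·[Sn²⁺(aq)]) = 9.84, giving log Q = 0.993.
Applying E = E° − (RT ln10/nF)·log Q gives +0.70 − (0.0591/2)(0.993) = +0.671 V.

+0.671 V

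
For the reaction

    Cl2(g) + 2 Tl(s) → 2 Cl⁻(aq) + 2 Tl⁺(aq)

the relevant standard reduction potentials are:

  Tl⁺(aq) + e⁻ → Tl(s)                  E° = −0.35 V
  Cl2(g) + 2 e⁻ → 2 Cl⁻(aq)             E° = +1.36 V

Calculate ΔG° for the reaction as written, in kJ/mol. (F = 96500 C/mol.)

In the reaction as written Cl2(g) is reduced, so the Cl₂/Cl⁻ couple is the cathode and Tl⁺/Tl is the anode.
E°cell = +1.36 − (−0.35) = +1.71 V; balancing electrons gives n = 2.
ΔG° = −nFE°cell = −(2)(96500)(+1.71) J/mol = −330 kJ/mol.

−330 kJ/mol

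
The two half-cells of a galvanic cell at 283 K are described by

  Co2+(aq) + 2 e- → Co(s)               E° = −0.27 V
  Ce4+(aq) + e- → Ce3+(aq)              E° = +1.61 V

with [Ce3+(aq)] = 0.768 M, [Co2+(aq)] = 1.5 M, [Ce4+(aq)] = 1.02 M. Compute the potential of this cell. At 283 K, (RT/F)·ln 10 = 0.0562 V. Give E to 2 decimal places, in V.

The Ce⁴⁺/Ce³⁺ couple has the more positive E°, so it is the cathode; Co²⁺/Co is the anode.
E°cell = +1.61 − (−0.27) = +1.88 V, with n = 2 electrons transferred.
For the overall reaction 2 Ce4+(aq) + Co(s) → 2 Ce3+(aq) + Co2+(aq), Q = ([Ce3+(aq)]^2·[Co2+(aq)]) / [Ce4+(aq)]^2 = 0.85, giving log Q = −0.070.
Applying E = E° − (RT ln10/nF)·log Q gives +1.88 − (0.0562/2)(−0.070) = +1.88 V.

+1.88 V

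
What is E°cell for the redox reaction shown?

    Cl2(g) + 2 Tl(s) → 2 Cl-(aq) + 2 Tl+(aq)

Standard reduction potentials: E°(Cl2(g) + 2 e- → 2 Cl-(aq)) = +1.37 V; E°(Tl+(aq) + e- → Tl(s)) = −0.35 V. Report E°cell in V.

+1.72 V

In the reaction as written, Cl2(g) is reduced (cathode) and Tl+(aq) is produced by oxidation at the anode.
E°cell = E°(cathode) − E°(anode) = +1.37 − (−0.35) = +1.72 V.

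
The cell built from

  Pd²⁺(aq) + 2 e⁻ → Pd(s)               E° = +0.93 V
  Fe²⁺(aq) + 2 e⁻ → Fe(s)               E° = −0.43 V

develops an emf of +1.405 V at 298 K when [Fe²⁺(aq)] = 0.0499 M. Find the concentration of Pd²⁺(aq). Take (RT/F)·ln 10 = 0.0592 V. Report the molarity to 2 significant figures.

1.7 M

The Pd²⁺/Pd couple has the larger reduction potential, so it is the cathode: E°cell = +0.93 − (−0.43) = +1.36 V and n = 2.
From the Nernst equation, log Q = n(E° − E)/0.0592 = 2·(+1.36 − (+1.405))/0.0592 = −1.520.
Balancing electrons gives Pd²⁺(aq) + Fe(s) → Pd(s) + Fe²⁺(aq); thus Q = [Fe²⁺(aq)] / [Pd²⁺(aq)].
Substituting the known concentrations and solving, log [Pd²⁺(aq)] = 0.218 and [Pd²⁺(aq)] = 1.7 M.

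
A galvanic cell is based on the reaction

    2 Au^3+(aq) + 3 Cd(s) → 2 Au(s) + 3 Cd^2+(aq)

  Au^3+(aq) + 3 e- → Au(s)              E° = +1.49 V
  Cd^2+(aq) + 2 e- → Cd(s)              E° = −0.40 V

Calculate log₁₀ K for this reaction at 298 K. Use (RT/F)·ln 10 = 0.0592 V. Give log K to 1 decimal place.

log K = 191.6

The Au³⁺/Au couple is reduced (cathode); E°cell = +1.49 − (−0.40) = +1.89 V with n = 6.
At equilibrium E = 0, so log K = nE°cell / 0.0592 = (6)(+1.89) / 0.0592 = 191.6.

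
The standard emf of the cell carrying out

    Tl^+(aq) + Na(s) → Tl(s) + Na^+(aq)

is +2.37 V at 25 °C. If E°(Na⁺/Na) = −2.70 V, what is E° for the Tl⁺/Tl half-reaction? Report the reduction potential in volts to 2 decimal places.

−0.33 V

In the reaction as written the Tl⁺/Tl couple is reduced (cathode) and Na⁺/Na is oxidized (anode), so E°cell = E°(Tl⁺/Tl) − E°(Na⁺/Na).
E°(Tl⁺/Tl) = E°cell + E°(anode) = +2.37 + (−2.70) = −0.33 V.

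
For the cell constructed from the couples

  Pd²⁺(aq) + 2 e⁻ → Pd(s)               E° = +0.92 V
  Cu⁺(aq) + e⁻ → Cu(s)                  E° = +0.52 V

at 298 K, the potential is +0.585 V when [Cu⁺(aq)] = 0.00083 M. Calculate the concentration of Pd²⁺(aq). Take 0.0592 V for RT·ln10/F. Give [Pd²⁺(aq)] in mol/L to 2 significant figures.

1.2 M

Pd²⁺/Pd is the cathode (higher E°); E°cell = +0.92 − (+0.52) = +0.40 V with n = 2.
Rearranging E = E° − (0.0592/n)·log Q gives log Q = 2(+0.40 − (+0.585))/0.0592 = −6.250.
Balancing electrons gives Pd²⁺(aq) + 2 Cu(s) → Pd(s) + 2 Cu⁺(aq); thus Q = [Cu⁺(aq)]^2 / [Pd²⁺(aq)].
Substituting the known concentrations and solving, log [Pd²⁺(aq)] = 0.088 and [Pd²⁺(aq)] = 1.2 M.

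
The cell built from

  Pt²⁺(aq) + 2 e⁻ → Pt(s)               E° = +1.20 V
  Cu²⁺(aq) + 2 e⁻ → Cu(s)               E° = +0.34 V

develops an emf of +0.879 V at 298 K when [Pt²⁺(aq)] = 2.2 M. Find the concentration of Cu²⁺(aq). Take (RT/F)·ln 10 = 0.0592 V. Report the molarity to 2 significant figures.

With Pt²⁺/Pt at the cathode and Cu²⁺/Cu at the anode, E°cell = +1.20 − (+0.34) = +0.86 V (n = 2).
From the Nernst equation, log Q = n(E° − E)/0.0592 = 2·(+0.86 − (+0.879))/0.0592 = −0.642.
Balancing electrons gives Pt²⁺(aq) + Cu(s) → Pt(s) + Cu²⁺(aq); thus Q = [Cu²⁺(aq)] / [Pt²⁺(aq)].
Solving for the unknown gives log [Cu²⁺(aq)] = −0.300, so [Cu²⁺(aq)] ≈ 0.50 M.

0.50 M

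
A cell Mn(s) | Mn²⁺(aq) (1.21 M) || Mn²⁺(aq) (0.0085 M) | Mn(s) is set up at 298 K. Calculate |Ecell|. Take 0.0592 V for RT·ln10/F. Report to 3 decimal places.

0.064 V

For a concentration cell E°cell = 0, since both electrodes use the same couple.
The compartment with the higher Mn²⁺(aq) concentration (1.21 M) acts as the cathode; ions are reduced there and produced at the dilute (0.0085 M) anode.
With n = 2, Ecell = −(0.0592/2)·log([dilute]/[conc]) = −(0.0592/2)·log(0.0085/1.21) = +0.064 V.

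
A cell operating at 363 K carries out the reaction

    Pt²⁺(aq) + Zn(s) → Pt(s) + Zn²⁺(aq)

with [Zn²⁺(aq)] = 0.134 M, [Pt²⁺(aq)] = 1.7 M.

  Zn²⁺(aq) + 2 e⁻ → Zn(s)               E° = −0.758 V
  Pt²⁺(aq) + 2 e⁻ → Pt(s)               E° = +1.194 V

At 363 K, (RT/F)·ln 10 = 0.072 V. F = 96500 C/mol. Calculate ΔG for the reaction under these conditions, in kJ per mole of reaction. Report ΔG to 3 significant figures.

−384 kJ/mol

With Pt²⁺/Pt reduced at the cathode, E°cell = +1.194 − (−0.758) = +1.952 V and n = 2.
Q = [Zn²⁺(aq)] / [Pt²⁺(aq)] = 0.0788, so log Q = −1.103 and E = +1.952 − (0.072/2)(−1.103) = +1.9917 V.
ΔG = −nFE = −(2)(96500)(+1.9917) J/mol = −384 kJ/mol.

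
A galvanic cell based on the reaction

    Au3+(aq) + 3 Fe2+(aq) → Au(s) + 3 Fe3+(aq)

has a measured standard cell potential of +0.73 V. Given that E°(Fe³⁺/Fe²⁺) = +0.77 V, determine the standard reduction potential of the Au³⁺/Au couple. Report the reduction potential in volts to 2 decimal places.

+1.50 V

In the reaction as written the Au³⁺/Au couple is reduced (cathode) and Fe³⁺/Fe²⁺ is oxidized (anode), so E°cell = E°(Au³⁺/Au) − E°(Fe³⁺/Fe²⁺).
E°(Au³⁺/Au) = E°cell + E°(anode) = +0.73 + (+0.77) = +1.50 V.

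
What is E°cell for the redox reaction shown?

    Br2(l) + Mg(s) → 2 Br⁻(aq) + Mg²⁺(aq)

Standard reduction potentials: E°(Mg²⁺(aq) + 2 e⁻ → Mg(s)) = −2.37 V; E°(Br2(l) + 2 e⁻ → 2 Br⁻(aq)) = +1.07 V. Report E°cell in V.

Br2(l) gains electrons, so the Br₂/Br⁻ couple is the cathode; the Mg²⁺/Mg couple is the anode.
E°cell = E°(cathode) − E°(anode) = +1.07 − (−2.37) = +3.44 V.

+3.44 V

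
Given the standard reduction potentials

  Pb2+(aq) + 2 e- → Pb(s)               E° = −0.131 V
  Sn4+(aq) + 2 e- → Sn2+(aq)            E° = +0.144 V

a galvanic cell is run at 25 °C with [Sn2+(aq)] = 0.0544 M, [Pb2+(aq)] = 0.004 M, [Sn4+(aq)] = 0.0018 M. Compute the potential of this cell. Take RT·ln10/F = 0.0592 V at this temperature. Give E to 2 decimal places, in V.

The Sn⁴⁺/Sn²⁺ couple has the more positive E°, so it is the cathode; Pb²⁺/Pb is the anode.
The standard potential is +0.144 − (−0.131) = +0.275 V and the balanced reaction transfers n = 2 electrons.
Balancing gives Sn4+(aq) + Pb(s) → Sn2+(aq) + Pb2+(aq); hence Q = ([Sn2+(aq)]·[Pb2+(aq)]) / [Sn4+(aq)] = 0.121 (log Q = −0.918).
Applying E = E° − (RT ln10/nF)·log Q gives +0.275 − (0.0592/2)(−0.918) = +0.30 V.

+0.30 V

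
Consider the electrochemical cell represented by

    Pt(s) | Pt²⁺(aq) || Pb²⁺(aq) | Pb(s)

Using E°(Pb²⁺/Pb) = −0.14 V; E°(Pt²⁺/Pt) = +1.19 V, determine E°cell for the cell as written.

−1.33 V

By convention the left-hand electrode in cell notation is the anode (oxidation) and the right-hand electrode is the cathode (reduction).
E°cell = E°(right) − E°(left) = −0.14 − (+1.19) = −1.33 V.
The negative sign shows that, as written, the cell would require an external voltage to drive the reaction.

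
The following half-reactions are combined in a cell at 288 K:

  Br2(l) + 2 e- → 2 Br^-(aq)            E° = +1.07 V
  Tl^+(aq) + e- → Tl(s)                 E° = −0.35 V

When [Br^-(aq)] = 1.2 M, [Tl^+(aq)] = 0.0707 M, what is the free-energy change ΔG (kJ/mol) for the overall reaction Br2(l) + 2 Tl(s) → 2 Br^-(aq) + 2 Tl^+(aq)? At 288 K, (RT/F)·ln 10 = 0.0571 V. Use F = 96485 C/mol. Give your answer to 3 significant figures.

−286 kJ/mol

The standard cell potential is +1.07 − (−0.35) = +1.42 V, with n = 2 electrons in the balanced equation.
Q = [Br^-(aq)]^2·[Tl^+(aq)]^2 = 0.0072, so log Q = −2.143 and E = +1.42 − (0.0571/2)(−2.143) = +1.4812 V.
Finally ΔG = −nFE = −(2)(96485 C/mol)(+1.4812 V) = −286 kJ/mol.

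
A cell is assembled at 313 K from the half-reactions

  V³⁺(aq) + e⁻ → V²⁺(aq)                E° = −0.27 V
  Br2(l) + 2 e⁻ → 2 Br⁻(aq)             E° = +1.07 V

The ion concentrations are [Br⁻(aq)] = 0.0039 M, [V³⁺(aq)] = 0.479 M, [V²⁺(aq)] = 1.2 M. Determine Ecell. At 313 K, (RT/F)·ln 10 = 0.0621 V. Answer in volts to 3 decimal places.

+1.514 V

Br₂/Br⁻ is reduced (cathode, E° = +1.07 V) and V³⁺/V²⁺ is oxidized (anode).
The standard potential is +1.07 − (−0.27) = +1.34 V and the balanced reaction transfers n = 2 electrons.
The balanced reaction is Br2(l) + 2 V²⁺(aq) → 2 Br⁻(aq) + 2 V³⁺(aq), so Q = ([Br⁻(aq)]^2·[V³⁺(aq)]^2) / [V²⁺(aq)]^2 = 2.42×10^−6 and log Q = −5.616.
By the Nernst equation, E = +1.34 − (0.0621/2)·(−5.616) = +1.514 V.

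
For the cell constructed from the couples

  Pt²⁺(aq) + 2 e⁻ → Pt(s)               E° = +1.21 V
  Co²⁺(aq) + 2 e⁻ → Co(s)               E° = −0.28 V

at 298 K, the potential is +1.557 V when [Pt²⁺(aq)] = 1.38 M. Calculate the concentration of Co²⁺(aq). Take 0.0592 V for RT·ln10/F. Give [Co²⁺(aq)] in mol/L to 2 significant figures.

With Pt²⁺/Pt at the cathode and Co²⁺/Co at the anode, E°cell = +1.21 − (−0.28) = +1.49 V (n = 2).
Since E = E° − (0.0592/n)·log Q, log Q = n(E° − E)/0.0592 = −2.264.
For Pt²⁺(aq) + Co(s) → Pt(s) + Co²⁺(aq), the reaction quotient is Q = [Co²⁺(aq)] / [Pt²⁺(aq)].
Isolating [Co²⁺(aq)] in Q = 10^{−2.264} yields log [Co²⁺(aq)] = −2.124, i.e. 0.0075 M.

0.0075 M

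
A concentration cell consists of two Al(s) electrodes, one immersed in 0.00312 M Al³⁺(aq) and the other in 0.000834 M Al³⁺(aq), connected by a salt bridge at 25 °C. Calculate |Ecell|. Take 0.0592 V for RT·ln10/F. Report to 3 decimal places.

0.011 V

For a concentration cell E°cell = 0, since both electrodes use the same couple.
The compartment with the higher Al³⁺(aq) concentration (0.00312 M) acts as the cathode; ions are reduced there and produced at the dilute (0.000834 M) anode.
With n = 3, Ecell = −(0.0592/3)·log([dilute]/[conc]) = −(0.0592/3)·log(0.000834/0.00312) = +0.011 V.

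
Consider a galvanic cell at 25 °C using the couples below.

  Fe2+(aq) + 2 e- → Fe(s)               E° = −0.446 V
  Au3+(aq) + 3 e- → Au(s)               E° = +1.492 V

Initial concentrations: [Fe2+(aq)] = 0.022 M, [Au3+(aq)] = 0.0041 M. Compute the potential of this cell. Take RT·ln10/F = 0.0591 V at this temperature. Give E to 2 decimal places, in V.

Au³⁺/Au is reduced (cathode, E° = +1.492 V) and Fe²⁺/Fe is oxidized (anode).
The standard potential is +1.492 − (−0.446) = +1.938 V and the balanced reaction transfers n = 6 electrons.
Balancing gives 2 Au3+(aq) + 3 Fe(s) → 2 Au(s) + 3 Fe2+(aq); hence Q = [Fe2+(aq)]^3 / [Au3+(aq)]^2 = 0.633 (log Q = −0.198).
By the Nernst equation, E = +1.938 − (0.0591/6)·(−0.198) = +1.94 V.

+1.94 V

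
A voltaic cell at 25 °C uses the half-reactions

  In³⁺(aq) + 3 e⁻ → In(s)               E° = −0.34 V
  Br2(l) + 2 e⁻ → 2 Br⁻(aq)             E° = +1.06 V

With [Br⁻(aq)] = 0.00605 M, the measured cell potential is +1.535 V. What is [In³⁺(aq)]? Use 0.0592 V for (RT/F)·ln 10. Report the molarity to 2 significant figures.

The Br₂/Br⁻ couple has the larger reduction potential, so it is the cathode: E°cell = +1.06 − (−0.34) = +1.40 V and n = 6.
Since E = E° − (0.0592/n)·log Q, log Q = n(E° − E)/0.0592 = −13.682.
The balanced reaction is 3 Br2(l) + 2 In(s) → 6 Br⁻(aq) + 2 In³⁺(aq), so Q = [Br⁻(aq)]^6·[In³⁺(aq)]^2.
Solving for the unknown gives log [In³⁺(aq)] = −0.186, so [In³⁺(aq)] ≈ 0.65 M.

0.65 M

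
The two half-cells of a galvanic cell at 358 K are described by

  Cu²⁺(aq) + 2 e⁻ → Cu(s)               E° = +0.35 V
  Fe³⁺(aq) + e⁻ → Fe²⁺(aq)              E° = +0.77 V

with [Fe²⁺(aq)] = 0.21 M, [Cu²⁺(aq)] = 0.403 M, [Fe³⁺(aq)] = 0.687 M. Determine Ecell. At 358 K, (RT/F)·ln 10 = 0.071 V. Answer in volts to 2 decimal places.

+0.47 V

Fe³⁺/Fe²⁺ is reduced (cathode, E° = +0.77 V) and Cu²⁺/Cu is oxidized (anode).
E°cell = +0.77 − (+0.35) = +0.42 V, with n = 2 electrons transferred.
For the overall reaction 2 Fe³⁺(aq) + Cu(s) → 2 Fe²⁺(aq) + Cu²⁺(aq), Q = ([Fe²⁺(aq)]^2·[Cu²⁺(aq)]) / [Fe³⁺(aq)]^2 = 0.0377, giving log Q = −1.424.
E = E° − (0.071/n)·log Q = +0.42 − (0.071/2)(−1.424) = +0.47 V.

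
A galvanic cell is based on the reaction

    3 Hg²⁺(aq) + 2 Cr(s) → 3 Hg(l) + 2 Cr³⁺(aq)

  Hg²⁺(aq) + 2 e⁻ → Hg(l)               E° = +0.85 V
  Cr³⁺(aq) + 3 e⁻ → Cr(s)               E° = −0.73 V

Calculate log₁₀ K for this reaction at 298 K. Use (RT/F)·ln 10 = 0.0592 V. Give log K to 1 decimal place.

log K = 160.1

The Hg²⁺/Hg couple is reduced (cathode); E°cell = +0.85 − (−0.73) = +1.58 V with n = 6.
At equilibrium E = 0, so log K = nE°cell / 0.0592 = (6)(+1.58) / 0.0592 = 160.1.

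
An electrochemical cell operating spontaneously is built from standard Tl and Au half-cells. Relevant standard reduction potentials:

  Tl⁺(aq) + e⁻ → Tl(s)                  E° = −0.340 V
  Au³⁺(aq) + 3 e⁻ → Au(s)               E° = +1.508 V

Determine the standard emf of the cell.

+1.848 V

Of the two couples in this cell, the one with the more positive reduction potential is reduced at the cathode: here that is Au³⁺/Au (+1.508 V); Tl⁺/Tl (−0.340 V) is the anode.
E°cell = E°(cathode) − E°(anode) = +1.508 − (−0.340) = +1.848 V.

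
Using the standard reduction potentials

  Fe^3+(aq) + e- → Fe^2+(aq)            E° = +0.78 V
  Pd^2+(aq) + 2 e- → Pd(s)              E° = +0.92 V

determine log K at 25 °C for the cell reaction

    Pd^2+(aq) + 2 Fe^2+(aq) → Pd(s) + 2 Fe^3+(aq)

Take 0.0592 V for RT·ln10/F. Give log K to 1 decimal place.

The Pd²⁺/Pd couple is reduced (cathode); E°cell = +0.92 − (+0.78) = +0.14 V with n = 2.
At equilibrium E = 0, so log K = nE°cell / 0.0592 = (2)(+0.14) / 0.0592 = 4.7.

log K = 4.7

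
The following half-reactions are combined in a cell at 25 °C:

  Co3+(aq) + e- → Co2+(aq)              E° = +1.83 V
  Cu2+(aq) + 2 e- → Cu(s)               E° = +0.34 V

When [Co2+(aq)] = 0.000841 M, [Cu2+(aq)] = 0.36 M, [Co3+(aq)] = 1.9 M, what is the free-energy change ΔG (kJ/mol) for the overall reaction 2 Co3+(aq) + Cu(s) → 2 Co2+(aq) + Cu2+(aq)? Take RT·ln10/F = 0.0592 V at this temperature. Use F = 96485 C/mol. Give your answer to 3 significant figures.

E°cell = +1.83 − (+0.34) = +1.49 V; the balanced reaction transfers n = 2 electrons.
Q = ([Co2+(aq)]^2·[Cu2+(aq)]) / [Co3+(aq)]^2 = 7.05×10^−8, so log Q = −7.152 and E = +1.49 − (0.0592/2)(−7.152) = +1.7017 V.
Then ΔG = −nFE = −2 × 96485 × +1.7017 J/mol = −328 kJ/mol.

−328 kJ/mol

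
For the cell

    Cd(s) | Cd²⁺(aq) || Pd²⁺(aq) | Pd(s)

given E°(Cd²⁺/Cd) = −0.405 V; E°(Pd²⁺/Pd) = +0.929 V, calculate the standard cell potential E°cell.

+1.334 V

By convention the left-hand electrode in cell notation is the anode (oxidation) and the right-hand electrode is the cathode (reduction).
E°cell = E°(right) − E°(left) = +0.929 − (−0.405) = +1.334 V.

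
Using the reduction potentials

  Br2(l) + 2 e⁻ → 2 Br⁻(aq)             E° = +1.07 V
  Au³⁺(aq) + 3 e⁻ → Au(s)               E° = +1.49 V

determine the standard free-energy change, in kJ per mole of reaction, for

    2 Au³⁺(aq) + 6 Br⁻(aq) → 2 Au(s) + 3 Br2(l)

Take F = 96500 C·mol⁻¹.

−243 kJ/mol

In the reaction as written Au³⁺(aq) is reduced, so the Au³⁺/Au couple is the cathode and Br₂/Br⁻ is the anode.
E°cell = +1.49 − (+1.07) = +0.42 V; balancing electrons gives n = 6.
ΔG° = −nFE°cell = −(6)(96500)(+0.42) J/mol = −243 kJ/mol.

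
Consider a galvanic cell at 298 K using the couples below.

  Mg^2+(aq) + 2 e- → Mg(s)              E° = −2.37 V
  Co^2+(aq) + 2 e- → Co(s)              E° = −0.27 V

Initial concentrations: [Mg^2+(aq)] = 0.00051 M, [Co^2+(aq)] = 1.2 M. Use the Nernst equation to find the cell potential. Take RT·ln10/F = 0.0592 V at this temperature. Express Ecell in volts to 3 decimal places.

+2.200 V

The Co²⁺/Co couple has the more positive E°, so it is the cathode; Mg²⁺/Mg is the anode.
The standard potential is −0.27 − (−2.37) = +2.10 V and the balanced reaction transfers n = 2 electrons.
Balancing gives Co^2+(aq) + Mg(s) → Co(s) + Mg^2+(aq); hence Q = [Mg^2+(aq)] / [Co^2+(aq)] = 0.000425 (log Q = −3.372).
Applying E = E° − (RT ln10/nF)·log Q gives +2.10 − (0.0592/2)(−3.372) = +2.200 V.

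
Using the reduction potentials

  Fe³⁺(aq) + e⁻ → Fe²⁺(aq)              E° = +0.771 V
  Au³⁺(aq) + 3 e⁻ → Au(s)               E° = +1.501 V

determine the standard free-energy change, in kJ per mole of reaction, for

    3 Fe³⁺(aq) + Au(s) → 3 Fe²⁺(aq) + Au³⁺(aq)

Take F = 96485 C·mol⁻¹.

+211 kJ/mol

In the reaction as written Fe³⁺(aq) is reduced, so the Fe³⁺/Fe²⁺ couple is the cathode and Au³⁺/Au is the anode.
E°cell = +0.771 − (+1.501) = −0.730 V; balancing electrons gives n = 3.
ΔG° = −nFE°cell = −(3)(96485)(−0.730) J/mol = +211 kJ/mol.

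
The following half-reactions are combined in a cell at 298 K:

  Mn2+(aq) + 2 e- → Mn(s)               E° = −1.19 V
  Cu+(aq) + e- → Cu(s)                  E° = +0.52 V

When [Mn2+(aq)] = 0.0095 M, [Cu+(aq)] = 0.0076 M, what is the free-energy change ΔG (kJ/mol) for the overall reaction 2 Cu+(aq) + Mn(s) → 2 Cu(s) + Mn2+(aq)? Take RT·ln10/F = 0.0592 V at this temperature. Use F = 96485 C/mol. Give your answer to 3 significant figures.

The standard cell potential is +0.52 − (−1.19) = +1.71 V, with n = 2 electrons in the balanced equation.
The reaction quotient is [Mn2+(aq)] / [Cu+(aq)]^2 = 164; by Nernst, E = +1.71 − (0.0592/2)(2.216) = +1.6444 V.
Finally ΔG = −nFE = −(2)(96485 C/mol)(+1.6444 V) = −317 kJ/mol.

−317 kJ/mol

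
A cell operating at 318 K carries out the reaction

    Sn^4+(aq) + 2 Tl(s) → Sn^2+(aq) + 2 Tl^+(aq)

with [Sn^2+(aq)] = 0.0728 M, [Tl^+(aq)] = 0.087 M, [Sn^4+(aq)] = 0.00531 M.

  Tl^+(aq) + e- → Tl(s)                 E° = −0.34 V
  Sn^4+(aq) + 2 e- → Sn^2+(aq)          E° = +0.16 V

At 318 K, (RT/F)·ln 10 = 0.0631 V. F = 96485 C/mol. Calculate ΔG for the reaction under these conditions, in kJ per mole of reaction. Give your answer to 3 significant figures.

−102 kJ/mol

With Sn⁴⁺/Sn²⁺ reduced at the cathode, E°cell = +0.16 − (−0.34) = +0.50 V and n = 2.
Here Q = ([Sn^2+(aq)]·[Tl^+(aq)]^2) / [Sn^4+(aq)] = 0.104 (log Q = −0.984), giving E = +0.50 − (0.0631/2)·(−0.984) = +0.5310 V.
Finally ΔG = −nFE = −(2)(96485 C/mol)(+0.5310 V) = −102 kJ/mol.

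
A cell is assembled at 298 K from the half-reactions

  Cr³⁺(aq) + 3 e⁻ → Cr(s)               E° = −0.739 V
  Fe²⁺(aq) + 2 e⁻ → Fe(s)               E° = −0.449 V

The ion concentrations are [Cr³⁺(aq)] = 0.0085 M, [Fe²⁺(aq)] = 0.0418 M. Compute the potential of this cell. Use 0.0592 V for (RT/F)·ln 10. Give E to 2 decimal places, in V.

Since E°(Fe²⁺/Fe) > E°(Cr³⁺/Cr), Fe²⁺/Fe serves as the cathode.
The standard potential is −0.449 − (−0.739) = +0.290 V and the balanced reaction transfers n = 6 electrons.
For the overall reaction 3 Fe²⁺(aq) + 2 Cr(s) → 3 Fe(s) + 2 Cr³⁺(aq), Q = [Cr³⁺(aq)]^2 / [Fe²⁺(aq)]^3 = 0.989, giving log Q = −0.005.
E = E° − (0.0592/n)·log Q = +0.290 − (0.0592/6)(−0.005) = +0.29 V.

+0.29 V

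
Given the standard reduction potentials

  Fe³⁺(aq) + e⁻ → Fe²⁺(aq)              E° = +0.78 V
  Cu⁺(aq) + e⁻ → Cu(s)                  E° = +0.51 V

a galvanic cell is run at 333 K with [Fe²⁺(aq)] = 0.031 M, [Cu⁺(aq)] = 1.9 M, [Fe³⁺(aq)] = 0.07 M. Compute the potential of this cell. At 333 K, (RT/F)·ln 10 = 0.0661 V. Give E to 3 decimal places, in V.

Fe³⁺/Fe²⁺ is reduced (cathode, E° = +0.78 V) and Cu⁺/Cu is oxidized (anode).
E°cell = +0.78 − (+0.51) = +0.27 V, with n = 1 electron transferred.
For the overall reaction Fe³⁺(aq) + Cu(s) → Fe²⁺(aq) + Cu⁺(aq), Q = ([Fe²⁺(aq)]·[Cu⁺(aq)]) / [Fe³⁺(aq)] = 0.841, giving log Q = −0.075.
Applying E = E° − (RT ln10/nF)·log Q gives +0.27 − (0.0661/1)(−0.075) = +0.275 V.

+0.275 V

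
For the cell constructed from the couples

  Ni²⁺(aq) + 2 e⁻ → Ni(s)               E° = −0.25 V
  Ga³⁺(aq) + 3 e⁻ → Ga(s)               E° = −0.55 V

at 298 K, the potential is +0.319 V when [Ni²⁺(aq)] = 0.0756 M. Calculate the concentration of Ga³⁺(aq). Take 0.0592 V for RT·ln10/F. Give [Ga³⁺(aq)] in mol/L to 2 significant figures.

0.0023 M

With Ni²⁺/Ni at the cathode and Ga³⁺/Ga at the anode, E°cell = −0.25 − (−0.55) = +0.30 V (n = 6).
From the Nernst equation, log Q = n(E° − E)/0.0592 = 6·(+0.30 − (+0.319))/0.0592 = −1.926.
Balancing electrons gives 3 Ni²⁺(aq) + 2 Ga(s) → 3 Ni(s) + 2 Ga³⁺(aq); thus Q = [Ga³⁺(aq)]^2 / [Ni²⁺(aq)]^3.
Solving for the unknown gives log [Ga³⁺(aq)] = −2.645, so [Ga³⁺(aq)] ≈ 0.0023 M.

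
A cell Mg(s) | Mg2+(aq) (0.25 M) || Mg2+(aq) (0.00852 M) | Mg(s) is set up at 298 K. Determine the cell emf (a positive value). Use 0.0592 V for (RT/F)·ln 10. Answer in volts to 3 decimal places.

0.043 V

For a concentration cell E°cell = 0, since both electrodes use the same couple.
The compartment with the higher Mg2+(aq) concentration (0.25 M) acts as the cathode; ions are reduced there and produced at the dilute (0.00852 M) anode.
With n = 2, Ecell = −(0.0592/2)·log([dilute]/[conc]) = −(0.0592/2)·log(0.00852/0.25) = +0.043 V.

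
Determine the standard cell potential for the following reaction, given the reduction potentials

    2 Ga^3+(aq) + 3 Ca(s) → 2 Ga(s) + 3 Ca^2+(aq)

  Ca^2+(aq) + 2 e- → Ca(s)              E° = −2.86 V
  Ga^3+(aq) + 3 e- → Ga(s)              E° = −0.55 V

In the reaction as written, Ga^3+(aq) is reduced (cathode) and Ca^2+(aq) is produced by oxidation at the anode.
E°cell = E°(cathode) − E°(anode) = −0.55 − (−2.86) = +2.31 V.

+2.31 V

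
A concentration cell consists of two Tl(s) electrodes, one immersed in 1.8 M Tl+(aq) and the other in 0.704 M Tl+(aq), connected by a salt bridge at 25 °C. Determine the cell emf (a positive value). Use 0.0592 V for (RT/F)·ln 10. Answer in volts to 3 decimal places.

For a concentration cell E°cell = 0, since both electrodes use the same couple.
The compartment with the higher Tl+(aq) concentration (1.8 M) acts as the cathode; ions are reduced there and produced at the dilute (0.704 M) anode.
With n = 1, Ecell = −(0.0592/1)·log([dilute]/[conc]) = −(0.0592/1)·log(0.704/1.8) = +0.024 V.

0.024 V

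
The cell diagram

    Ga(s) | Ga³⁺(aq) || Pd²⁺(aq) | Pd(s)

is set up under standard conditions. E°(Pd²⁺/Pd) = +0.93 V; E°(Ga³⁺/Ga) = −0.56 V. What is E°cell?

+1.49 V

By convention the left-hand electrode in cell notation is the anode (oxidation) and the right-hand electrode is the cathode (reduction).
E°cell = E°(right) − E°(left) = +0.93 − (−0.56) = +1.49 V.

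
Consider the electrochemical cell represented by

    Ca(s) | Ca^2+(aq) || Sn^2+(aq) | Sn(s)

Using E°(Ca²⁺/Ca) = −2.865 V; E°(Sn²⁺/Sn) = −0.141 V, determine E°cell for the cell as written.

+2.724 V

By convention the left-hand electrode in cell notation is the anode (oxidation) and the right-hand electrode is the cathode (reduction).
E°cell = E°(right) − E°(left) = −0.141 − (−2.865) = +2.724 V.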